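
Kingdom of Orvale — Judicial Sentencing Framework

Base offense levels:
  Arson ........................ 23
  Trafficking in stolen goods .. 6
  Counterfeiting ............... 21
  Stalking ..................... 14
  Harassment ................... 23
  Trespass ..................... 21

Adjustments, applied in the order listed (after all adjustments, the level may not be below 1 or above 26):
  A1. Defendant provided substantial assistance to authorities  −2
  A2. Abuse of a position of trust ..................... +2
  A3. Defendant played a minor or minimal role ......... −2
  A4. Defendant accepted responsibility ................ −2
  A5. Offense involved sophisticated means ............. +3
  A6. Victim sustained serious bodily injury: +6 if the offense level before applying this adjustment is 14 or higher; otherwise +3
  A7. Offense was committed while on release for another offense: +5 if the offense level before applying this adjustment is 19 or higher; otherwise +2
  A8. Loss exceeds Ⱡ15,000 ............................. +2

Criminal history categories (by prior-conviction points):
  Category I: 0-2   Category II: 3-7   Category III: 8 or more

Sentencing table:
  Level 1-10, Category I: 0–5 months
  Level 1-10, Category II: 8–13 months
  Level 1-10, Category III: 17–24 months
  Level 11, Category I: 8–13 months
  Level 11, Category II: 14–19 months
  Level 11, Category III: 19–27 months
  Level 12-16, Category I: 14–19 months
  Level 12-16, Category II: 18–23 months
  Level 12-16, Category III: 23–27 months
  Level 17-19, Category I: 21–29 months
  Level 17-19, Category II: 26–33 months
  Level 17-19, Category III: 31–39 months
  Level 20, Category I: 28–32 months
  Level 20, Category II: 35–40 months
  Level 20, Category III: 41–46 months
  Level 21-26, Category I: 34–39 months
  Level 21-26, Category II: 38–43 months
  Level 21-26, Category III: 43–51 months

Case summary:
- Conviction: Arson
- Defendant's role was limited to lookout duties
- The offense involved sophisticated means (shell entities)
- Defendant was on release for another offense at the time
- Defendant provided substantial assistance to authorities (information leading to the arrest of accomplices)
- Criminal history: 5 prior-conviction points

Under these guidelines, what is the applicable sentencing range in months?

Base offense level for arson: 23.
A1 applies: 23 − 2 = 21.
A2 does not apply.
A3 applies: 21 − 2 = 19.
A5 applies: 19 + 3 = 22.
A6 does not apply.
A7 applies (level before this adjustment is 22 ≥ 19, so +5): 22 + 5 = 27.
Level 27 exceeds the maximum of 26; capped at 26.
Final offense level: 26.
Criminal history: 5 prior points → Category II (3-7).
Level 26 falls in the 21-26 band.
Grid: Level 21-26 × Category II = 38-43 months.

38-43 months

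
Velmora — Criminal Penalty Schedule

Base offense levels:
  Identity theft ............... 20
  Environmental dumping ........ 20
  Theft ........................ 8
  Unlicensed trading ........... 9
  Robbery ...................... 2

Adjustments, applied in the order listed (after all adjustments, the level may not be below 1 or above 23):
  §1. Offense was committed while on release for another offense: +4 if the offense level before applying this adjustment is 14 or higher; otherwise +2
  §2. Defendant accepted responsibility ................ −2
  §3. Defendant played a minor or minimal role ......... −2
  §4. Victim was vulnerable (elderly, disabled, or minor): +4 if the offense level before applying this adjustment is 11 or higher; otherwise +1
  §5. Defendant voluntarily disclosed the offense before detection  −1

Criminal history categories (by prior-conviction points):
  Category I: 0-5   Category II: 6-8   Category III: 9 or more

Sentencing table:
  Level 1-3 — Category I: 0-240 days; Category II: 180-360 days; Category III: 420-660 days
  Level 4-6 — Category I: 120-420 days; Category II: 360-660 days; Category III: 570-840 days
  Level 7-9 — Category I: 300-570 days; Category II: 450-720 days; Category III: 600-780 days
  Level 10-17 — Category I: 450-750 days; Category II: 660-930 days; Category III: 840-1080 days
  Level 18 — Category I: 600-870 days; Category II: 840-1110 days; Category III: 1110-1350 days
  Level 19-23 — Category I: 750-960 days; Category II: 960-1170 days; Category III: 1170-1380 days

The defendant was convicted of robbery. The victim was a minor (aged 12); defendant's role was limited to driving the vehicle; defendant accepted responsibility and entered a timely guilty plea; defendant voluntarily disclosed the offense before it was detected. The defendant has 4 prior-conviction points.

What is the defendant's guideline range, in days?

0-240 days

Base offense level for robbery: 2.
§1 does not apply.
§2 applies: 2 − 2 = 0.
§3 applies: 0 − 2 = -2.
§4 applies (level before this adjustment is -2 < 11, so +1): -2 + 1 = -1.
§5 applies: -1 − 1 = -2.
Level -2 is below the minimum of 1; floored at 1.
Final offense level: 1.
Criminal history: 4 prior points → Category I (0-5).
Level 1 falls in the 1-3 band.
Grid: Level 1-3 × Category I = 0-240 days.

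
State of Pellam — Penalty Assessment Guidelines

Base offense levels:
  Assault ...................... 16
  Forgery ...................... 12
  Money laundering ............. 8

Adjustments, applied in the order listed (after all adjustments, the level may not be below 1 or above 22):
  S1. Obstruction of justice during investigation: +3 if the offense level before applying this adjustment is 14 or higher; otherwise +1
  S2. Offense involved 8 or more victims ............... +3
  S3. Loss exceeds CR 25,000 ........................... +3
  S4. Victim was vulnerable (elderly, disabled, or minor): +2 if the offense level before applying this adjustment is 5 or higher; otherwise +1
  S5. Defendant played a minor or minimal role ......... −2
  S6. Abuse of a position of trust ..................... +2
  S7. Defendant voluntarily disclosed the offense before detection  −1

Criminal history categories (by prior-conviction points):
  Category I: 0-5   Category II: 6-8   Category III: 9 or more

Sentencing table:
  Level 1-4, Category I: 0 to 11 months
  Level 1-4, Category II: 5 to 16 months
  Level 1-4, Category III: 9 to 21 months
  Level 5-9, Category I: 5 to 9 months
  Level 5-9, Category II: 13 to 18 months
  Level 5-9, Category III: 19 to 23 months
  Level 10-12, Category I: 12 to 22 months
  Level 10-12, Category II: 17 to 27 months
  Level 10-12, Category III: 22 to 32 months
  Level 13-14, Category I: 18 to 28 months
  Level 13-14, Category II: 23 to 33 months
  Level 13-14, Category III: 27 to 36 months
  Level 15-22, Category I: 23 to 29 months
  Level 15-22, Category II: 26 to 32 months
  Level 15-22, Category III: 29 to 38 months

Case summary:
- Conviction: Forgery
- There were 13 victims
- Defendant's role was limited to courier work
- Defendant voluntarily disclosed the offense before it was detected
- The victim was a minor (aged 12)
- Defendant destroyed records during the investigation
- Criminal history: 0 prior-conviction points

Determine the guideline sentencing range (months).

Base offense level for forgery: 12.
S1 applies (level before this adjustment is 12 < 14, so +1): 12 + 1 = 13.
S2 applies: 13 + 3 = 16.
S4 applies (level before this adjustment is 16 ≥ 5, so +2): 16 + 2 = 18.
S5 applies: 18 − 2 = 16.
S7 applies: 16 − 1 = 15.
Final offense level: 15.
Criminal history: 0 prior points → Category I (0-5).
Level 15 falls in the 15-22 band.
Grid: Level 15-22 × Category I = 23-29 months.

23-29 months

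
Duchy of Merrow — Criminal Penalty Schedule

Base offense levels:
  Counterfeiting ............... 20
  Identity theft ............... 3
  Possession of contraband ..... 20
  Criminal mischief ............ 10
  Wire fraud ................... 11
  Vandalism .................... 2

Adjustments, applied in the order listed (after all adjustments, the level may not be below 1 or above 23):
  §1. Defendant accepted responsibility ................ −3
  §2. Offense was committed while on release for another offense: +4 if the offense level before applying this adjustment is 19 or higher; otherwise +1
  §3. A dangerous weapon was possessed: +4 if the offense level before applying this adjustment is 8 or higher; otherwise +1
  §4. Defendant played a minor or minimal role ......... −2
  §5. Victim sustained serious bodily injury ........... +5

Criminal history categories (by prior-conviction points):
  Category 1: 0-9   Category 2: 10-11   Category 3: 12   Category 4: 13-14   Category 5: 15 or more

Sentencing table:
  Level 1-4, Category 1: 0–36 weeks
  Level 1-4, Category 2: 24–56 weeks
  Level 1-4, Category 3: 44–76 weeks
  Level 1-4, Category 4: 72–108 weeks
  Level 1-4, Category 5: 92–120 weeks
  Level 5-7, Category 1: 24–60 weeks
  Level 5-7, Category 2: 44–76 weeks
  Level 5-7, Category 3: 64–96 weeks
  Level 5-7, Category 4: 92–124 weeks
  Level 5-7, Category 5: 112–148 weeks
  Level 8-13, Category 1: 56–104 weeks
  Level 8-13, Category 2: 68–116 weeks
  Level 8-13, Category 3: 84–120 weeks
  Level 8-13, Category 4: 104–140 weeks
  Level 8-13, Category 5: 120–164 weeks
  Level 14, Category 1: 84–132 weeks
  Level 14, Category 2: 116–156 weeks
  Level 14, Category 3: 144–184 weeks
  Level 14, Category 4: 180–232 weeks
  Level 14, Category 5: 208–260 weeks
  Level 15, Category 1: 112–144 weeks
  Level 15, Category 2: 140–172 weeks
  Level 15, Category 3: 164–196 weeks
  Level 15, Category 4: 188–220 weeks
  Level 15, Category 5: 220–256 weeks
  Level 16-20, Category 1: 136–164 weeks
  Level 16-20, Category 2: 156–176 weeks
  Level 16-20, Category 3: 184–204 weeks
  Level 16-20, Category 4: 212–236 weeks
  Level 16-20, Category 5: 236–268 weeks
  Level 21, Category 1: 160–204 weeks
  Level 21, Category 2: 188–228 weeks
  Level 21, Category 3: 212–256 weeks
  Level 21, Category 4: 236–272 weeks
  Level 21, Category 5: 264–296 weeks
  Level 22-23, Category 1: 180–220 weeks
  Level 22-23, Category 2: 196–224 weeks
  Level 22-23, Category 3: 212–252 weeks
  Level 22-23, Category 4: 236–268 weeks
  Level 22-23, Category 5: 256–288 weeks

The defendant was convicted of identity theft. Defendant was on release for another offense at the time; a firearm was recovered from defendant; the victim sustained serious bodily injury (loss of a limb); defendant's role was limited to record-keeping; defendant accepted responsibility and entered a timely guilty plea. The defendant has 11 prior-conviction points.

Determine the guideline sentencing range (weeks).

44-76 weeks

Base offense level for identity theft: 3.
§1 applies: 3 − 3 = 0.
§2 applies (level before this adjustment is 0 < 19, so +1): 0 + 1 = 1.
§3 applies (level before this adjustment is 1 < 8, so +1): 1 + 1 = 2.
§4 applies: 2 − 2 = 0.
§5 applies: 0 + 5 = 5.
Final offense level: 5.
Criminal history: 11 prior points → Category 2 (10-11).
Level 5 falls in the 5-7 band.
Grid: Level 5-7 × Category 2 = 44-76 weeks.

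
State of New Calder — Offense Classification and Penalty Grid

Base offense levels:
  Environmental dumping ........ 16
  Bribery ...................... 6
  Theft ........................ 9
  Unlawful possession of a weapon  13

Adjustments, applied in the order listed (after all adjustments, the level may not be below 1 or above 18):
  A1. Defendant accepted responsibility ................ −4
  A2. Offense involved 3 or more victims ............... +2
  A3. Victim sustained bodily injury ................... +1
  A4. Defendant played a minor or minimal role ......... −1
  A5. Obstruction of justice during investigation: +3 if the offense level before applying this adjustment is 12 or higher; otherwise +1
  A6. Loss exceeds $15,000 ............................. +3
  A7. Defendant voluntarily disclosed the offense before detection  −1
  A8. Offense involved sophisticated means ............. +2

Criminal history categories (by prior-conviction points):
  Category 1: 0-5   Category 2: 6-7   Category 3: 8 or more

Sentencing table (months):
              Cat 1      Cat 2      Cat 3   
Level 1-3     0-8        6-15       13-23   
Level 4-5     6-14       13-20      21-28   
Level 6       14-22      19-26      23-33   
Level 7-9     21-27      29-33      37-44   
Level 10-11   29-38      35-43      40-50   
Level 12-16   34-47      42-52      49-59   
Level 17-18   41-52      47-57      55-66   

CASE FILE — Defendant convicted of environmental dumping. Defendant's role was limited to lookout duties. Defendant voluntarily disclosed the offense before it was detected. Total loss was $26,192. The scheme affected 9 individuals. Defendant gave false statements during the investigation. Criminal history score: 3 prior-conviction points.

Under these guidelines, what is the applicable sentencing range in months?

41-52 months

Base offense level for environmental dumping: 16.
A2 applies: 16 + 2 = 18.
A4 applies: 18 − 1 = 17.
A5 applies (level before this adjustment is 17 ≥ 12, so +3): 17 + 3 = 20.
A6 applies: 20 + 3 = 23.
A7 applies: 23 − 1 = 22.
A8 does not apply.
Level 22 exceeds the maximum of 18; capped at 18.
Final offense level: 18.
Criminal history: 3 prior points → Category 1 (0-5).
Level 18 falls in the 17-18 band.
Grid: Level 17-18 × Category 1 = 41-52 months.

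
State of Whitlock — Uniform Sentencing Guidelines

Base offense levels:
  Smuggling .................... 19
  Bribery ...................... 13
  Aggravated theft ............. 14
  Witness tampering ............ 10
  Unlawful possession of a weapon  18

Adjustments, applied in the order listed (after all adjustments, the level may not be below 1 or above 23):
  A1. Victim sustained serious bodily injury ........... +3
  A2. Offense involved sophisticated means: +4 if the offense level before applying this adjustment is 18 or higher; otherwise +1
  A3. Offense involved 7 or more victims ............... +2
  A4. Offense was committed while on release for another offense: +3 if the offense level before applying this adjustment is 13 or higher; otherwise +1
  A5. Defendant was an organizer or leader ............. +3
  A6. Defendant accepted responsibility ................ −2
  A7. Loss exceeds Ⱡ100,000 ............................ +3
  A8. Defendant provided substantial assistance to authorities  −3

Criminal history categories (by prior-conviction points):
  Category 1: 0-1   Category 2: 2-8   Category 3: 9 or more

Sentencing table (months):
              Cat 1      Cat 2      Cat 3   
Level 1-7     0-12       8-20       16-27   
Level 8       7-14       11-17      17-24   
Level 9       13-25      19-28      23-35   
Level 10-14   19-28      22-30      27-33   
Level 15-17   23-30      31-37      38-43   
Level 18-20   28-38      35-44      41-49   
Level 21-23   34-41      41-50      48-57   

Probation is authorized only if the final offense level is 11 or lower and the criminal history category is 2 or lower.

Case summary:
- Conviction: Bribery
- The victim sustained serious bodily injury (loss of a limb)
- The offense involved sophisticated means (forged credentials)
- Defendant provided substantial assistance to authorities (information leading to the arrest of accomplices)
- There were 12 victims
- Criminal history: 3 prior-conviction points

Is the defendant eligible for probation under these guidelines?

No

Base offense level for bribery: 13.
A1 applies: 13 + 3 = 16.
A2 applies (level before this adjustment is 16 < 18, so +1): 16 + 1 = 17.
A3 applies: 17 + 2 = 19.
A4 does not apply.
A5 does not apply.
A6 does not apply.
A7 does not apply.
A8 applies: 19 − 3 = 16.
Final offense level: 16.
Criminal history: 3 prior points → Category 2 (2-8).
Level 16 falls in the 15-17 band.
Grid: Level 15-17 × Category 2 = 31-37 months.
Probation check: level 16 > 11 and category 2 ≤ 2 → not eligible.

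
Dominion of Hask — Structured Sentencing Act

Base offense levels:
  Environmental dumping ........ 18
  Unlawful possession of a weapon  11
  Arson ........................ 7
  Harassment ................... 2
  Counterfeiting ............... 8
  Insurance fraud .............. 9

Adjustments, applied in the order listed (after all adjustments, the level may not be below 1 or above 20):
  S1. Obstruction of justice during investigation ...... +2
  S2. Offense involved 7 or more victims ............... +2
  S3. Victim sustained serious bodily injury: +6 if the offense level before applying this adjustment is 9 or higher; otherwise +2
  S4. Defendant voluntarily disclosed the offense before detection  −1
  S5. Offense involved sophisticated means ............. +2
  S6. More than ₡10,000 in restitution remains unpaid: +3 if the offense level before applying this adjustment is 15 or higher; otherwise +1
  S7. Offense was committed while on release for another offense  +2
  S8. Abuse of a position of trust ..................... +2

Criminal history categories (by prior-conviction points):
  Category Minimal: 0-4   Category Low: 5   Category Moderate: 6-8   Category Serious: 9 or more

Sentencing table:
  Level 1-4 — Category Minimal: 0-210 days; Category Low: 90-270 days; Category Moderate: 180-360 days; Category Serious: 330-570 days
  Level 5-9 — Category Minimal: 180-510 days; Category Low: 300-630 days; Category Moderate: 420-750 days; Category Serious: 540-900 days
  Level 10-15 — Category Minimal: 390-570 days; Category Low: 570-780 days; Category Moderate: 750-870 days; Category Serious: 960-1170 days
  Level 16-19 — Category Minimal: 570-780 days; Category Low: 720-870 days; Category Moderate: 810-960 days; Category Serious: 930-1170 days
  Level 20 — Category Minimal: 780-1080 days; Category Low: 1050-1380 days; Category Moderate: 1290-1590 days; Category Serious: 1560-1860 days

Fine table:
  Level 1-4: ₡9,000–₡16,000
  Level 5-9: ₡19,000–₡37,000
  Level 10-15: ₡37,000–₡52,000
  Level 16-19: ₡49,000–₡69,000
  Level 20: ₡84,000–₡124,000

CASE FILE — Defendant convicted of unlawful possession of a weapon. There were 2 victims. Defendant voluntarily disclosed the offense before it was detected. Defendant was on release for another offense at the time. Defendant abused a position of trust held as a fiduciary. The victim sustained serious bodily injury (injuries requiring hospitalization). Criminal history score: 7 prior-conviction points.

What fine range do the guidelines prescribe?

₡84,000–₡124,000

Base offense level for unlawful possession of a weapon: 11.
S1 does not apply.
S3 applies (level before this adjustment is 11 ≥ 9, so +6): 11 + 6 = 17.
S4 applies: 17 − 1 = 16.
S5 does not apply.
S6 does not apply.
S7 applies: 16 + 2 = 18.
S8 applies: 18 + 2 = 20.
Final offense level: 20.
Level 20 falls in the 20 band.
Fine table: Level 20 → ₡84,000–₡124,000.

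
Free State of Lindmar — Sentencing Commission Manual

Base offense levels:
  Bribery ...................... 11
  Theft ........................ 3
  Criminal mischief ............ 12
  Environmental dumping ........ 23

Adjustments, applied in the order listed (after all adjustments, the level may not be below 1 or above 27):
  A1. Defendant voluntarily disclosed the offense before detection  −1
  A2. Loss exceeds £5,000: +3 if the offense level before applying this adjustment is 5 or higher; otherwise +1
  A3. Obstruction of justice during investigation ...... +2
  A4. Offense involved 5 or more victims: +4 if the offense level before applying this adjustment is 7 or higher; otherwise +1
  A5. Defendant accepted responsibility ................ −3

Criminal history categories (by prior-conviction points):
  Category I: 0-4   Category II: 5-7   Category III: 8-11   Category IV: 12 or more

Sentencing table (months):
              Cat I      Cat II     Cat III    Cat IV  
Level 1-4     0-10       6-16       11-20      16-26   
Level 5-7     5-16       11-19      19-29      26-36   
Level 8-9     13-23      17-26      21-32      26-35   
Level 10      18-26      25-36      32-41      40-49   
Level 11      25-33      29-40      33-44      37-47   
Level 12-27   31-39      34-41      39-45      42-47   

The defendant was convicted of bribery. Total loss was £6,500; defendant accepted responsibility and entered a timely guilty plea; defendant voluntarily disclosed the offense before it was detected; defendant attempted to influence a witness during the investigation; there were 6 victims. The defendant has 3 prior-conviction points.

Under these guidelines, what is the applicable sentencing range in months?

31-39 months

Base offense level for bribery: 11.
A1 applies: 11 − 1 = 10.
A2 applies (level before this adjustment is 10 ≥ 5, so +3): 10 + 3 = 13.
A3 applies: 13 + 2 = 15.
A4 applies (level before this adjustment is 15 ≥ 7, so +4): 15 + 4 = 19.
A5 applies: 19 − 3 = 16.
Final offense level: 16.
Criminal history: 3 prior points → Category I (0-4).
Level 16 falls in the 12-27 band.
Grid: Level 12-27 × Category I = 31-39 months.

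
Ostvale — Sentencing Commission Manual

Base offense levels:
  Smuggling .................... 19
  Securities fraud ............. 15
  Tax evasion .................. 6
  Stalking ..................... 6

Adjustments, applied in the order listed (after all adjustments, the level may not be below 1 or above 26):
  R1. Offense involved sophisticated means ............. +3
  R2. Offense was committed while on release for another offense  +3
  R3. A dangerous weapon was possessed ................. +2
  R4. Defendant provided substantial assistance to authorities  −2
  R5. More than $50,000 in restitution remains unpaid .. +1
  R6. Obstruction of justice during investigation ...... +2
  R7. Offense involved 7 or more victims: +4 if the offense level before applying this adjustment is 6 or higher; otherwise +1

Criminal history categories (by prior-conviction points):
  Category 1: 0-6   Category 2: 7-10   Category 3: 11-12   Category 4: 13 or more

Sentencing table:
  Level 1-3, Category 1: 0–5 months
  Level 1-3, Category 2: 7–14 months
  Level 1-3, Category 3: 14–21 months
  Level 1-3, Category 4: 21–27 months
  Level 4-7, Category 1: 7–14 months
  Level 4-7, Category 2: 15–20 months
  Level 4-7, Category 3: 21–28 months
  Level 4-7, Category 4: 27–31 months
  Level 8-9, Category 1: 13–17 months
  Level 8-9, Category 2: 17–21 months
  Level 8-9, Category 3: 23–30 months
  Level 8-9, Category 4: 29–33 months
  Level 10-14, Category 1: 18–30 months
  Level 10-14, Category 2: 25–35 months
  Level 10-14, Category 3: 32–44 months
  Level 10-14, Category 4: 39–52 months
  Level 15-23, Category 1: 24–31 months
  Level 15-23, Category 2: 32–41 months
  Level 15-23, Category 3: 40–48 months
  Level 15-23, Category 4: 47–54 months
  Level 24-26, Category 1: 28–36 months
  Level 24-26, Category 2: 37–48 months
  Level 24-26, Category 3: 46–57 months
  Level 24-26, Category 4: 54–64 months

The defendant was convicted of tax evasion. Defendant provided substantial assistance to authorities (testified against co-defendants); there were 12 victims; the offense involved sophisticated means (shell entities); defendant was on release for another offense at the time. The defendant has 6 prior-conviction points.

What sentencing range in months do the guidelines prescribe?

18-30 months

Base offense level for tax evasion: 6.
R1 applies: 6 + 3 = 9.
R2 applies: 9 + 3 = 12.
R3 does not apply.
R4 applies: 12 − 2 = 10.
R5 does not apply.
R6 does not apply.
R7 applies (level before this adjustment is 10 ≥ 6, so +4): 10 + 4 = 14.
Final offense level: 14.
Criminal history: 6 prior points → Category 1 (0-6).
Level 14 falls in the 10-14 band.
Grid: Level 10-14 × Category 1 = 18-30 months.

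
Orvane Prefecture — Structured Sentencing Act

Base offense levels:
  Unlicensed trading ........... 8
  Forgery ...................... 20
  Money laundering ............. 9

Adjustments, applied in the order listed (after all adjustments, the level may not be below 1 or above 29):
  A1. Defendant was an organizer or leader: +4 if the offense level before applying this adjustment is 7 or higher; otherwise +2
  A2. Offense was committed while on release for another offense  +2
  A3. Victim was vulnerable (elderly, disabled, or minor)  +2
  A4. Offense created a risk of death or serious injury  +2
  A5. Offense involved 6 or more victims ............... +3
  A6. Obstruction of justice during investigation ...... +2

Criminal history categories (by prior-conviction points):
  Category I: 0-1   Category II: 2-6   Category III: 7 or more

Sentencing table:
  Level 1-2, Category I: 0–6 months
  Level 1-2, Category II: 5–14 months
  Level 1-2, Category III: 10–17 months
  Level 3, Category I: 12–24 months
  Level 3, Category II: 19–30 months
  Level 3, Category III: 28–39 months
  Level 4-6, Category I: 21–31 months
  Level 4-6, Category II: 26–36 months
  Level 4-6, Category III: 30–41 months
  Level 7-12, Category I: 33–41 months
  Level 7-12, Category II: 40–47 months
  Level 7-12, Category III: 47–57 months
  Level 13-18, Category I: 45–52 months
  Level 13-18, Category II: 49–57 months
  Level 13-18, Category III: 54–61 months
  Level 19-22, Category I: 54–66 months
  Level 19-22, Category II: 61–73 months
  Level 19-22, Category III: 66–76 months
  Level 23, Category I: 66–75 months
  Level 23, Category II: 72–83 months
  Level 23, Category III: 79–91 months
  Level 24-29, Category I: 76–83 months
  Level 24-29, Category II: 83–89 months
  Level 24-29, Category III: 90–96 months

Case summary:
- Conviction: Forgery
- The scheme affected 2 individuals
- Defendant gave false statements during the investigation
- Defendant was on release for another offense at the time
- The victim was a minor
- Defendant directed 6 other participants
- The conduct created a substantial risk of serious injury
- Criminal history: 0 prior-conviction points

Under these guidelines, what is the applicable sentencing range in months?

76-83 months

Base offense level for forgery: 20.
A1 applies (level before this adjustment is 20 ≥ 7, so +4): 20 + 4 = 24.
A2 applies: 24 + 2 = 26.
A3 applies: 26 + 2 = 28.
A4 applies: 28 + 2 = 30.
A5 does not apply.
A6 applies: 30 + 2 = 32.
Level 32 exceeds the maximum of 29; capped at 29.
Final offense level: 29.
Criminal history: 0 prior points → Category I (0-1).
Level 29 falls in the 24-29 band.
Grid: Level 24-29 × Category I = 76-83 months.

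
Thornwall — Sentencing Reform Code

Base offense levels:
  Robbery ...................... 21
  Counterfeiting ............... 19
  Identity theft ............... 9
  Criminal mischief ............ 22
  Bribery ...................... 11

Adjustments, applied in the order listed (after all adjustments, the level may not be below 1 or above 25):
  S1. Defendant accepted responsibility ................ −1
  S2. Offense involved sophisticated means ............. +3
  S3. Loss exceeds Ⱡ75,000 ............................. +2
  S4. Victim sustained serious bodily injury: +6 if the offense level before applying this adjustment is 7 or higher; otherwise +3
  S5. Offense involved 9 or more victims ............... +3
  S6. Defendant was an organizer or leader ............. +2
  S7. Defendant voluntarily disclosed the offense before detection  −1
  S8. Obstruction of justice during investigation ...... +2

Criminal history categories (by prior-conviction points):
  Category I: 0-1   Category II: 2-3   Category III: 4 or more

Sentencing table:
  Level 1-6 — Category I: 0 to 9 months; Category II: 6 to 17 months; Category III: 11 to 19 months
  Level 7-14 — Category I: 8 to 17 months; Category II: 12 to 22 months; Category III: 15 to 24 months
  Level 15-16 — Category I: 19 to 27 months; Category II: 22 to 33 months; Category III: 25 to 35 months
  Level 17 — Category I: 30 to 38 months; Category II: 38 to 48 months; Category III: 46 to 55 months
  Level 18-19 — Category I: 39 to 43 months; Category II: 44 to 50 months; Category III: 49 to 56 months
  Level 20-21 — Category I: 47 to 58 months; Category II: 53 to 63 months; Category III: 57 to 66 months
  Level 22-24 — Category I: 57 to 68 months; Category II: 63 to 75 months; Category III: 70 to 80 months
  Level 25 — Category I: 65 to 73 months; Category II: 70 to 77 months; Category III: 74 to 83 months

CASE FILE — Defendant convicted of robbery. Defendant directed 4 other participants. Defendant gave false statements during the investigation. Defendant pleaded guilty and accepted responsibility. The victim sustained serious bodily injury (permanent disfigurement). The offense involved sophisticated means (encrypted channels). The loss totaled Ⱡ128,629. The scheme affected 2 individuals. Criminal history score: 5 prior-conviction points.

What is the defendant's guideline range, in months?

Base offense level for robbery: 21.
S1 applies: 21 − 1 = 20.
S2 applies: 20 + 3 = 23.
S3 applies: 23 + 2 = 25.
S4 applies (level before this adjustment is 25 ≥ 7, so +6): 25 + 6 = 31.
S5 does not apply.
S6 applies: 31 + 2 = 33.
S7 does not apply.
S8 applies: 33 + 2 = 35.
Level 35 exceeds the maximum of 25; capped at 25.
Final offense level: 25.
Criminal history: 5 prior points → Category III (4+).
Level 25 falls in the 25 band.
Grid: Level 25 × Category III = 74-83 months.

74-83 months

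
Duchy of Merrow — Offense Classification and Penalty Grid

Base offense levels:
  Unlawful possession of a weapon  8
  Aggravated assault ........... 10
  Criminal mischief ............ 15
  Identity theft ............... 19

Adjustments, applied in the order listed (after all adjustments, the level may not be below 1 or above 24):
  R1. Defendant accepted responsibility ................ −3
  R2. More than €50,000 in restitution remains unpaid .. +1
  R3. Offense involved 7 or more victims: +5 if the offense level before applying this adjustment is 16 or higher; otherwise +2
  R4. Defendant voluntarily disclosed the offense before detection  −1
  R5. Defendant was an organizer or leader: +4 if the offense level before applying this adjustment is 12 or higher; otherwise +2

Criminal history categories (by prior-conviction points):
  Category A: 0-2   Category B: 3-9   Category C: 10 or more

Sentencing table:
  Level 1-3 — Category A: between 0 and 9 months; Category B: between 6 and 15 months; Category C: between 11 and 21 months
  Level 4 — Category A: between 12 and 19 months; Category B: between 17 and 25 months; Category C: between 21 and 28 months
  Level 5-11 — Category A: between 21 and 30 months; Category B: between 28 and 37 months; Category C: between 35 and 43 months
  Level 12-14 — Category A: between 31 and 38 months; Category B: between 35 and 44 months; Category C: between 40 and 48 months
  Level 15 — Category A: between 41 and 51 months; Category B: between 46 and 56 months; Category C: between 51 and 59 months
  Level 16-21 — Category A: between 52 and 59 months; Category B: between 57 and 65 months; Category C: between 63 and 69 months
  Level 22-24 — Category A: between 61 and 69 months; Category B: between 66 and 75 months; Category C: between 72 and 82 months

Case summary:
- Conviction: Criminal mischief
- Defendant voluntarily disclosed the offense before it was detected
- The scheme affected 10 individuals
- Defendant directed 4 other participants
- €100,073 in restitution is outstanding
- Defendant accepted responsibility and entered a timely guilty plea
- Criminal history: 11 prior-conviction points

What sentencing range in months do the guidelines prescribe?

Base offense level for criminal mischief: 15.
R1 applies: 15 − 3 = 12.
R2 applies: 12 + 1 = 13.
R3 applies (level before this adjustment is 13 < 16, so +2): 13 + 2 = 15.
R4 applies: 15 − 1 = 14.
R5 applies (level before this adjustment is 14 ≥ 12, so +4): 14 + 4 = 18.
Final offense level: 18.
Criminal history: 11 prior points → Category C (10+).
Level 18 falls in the 16-21 band.
Grid: Level 16-21 × Category C = 63-69 months.

63-69 months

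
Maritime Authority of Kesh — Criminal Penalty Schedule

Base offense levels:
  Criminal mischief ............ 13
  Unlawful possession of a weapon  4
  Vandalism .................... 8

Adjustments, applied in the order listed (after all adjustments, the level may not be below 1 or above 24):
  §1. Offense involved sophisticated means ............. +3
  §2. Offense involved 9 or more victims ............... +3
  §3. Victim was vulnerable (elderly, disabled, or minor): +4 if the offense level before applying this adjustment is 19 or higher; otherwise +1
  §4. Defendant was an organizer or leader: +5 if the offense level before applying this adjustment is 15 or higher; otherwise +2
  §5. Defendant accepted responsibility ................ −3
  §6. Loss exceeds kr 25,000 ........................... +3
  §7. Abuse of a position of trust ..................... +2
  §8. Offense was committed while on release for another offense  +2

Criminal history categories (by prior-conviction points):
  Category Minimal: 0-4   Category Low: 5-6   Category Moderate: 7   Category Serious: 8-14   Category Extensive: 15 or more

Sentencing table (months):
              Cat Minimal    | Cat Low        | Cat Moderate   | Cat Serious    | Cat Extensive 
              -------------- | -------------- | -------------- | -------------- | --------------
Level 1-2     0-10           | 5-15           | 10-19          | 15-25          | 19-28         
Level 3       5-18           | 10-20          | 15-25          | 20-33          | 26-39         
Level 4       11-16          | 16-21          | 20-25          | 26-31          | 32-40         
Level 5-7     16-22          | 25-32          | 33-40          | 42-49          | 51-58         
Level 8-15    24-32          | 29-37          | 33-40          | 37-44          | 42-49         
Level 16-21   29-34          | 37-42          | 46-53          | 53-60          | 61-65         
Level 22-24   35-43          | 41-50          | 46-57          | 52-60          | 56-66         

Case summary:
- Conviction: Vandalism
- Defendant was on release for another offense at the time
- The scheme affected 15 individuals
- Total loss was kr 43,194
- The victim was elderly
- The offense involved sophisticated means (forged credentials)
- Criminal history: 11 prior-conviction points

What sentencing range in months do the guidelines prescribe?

Base offense level for vandalism: 8.
§1 applies: 8 + 3 = 11.
§2 applies: 11 + 3 = 14.
§3 applies (level before this adjustment is 14 < 19, so +1): 14 + 1 = 15.
§5 does not apply.
§6 applies: 15 + 3 = 18.
§7 does not apply.
§8 applies: 18 + 2 = 20.
Final offense level: 20.
Criminal history: 11 prior points → Category Serious (8-14).
Level 20 falls in the 16-21 band.
Grid: Level 16-21 × Category Serious = 53-60 months.

53-60 months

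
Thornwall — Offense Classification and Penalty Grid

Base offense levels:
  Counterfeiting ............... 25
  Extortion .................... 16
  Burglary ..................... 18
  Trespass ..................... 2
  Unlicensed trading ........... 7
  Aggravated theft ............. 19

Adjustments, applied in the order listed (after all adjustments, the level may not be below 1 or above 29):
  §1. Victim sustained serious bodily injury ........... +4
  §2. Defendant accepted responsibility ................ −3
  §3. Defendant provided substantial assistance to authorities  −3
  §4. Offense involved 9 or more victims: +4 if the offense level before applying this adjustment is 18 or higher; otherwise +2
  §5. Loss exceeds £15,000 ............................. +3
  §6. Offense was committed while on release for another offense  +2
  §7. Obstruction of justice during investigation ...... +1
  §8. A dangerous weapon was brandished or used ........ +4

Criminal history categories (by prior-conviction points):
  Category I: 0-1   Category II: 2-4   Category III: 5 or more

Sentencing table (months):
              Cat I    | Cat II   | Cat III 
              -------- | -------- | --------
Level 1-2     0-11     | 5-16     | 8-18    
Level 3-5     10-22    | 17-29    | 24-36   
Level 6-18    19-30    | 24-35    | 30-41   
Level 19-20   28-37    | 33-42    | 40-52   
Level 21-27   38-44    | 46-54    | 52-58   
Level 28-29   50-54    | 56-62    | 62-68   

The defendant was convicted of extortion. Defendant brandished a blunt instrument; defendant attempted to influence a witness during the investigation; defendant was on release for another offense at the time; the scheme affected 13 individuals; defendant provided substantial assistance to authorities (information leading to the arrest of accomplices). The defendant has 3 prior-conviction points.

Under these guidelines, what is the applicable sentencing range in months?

Base offense level for extortion: 16.
§1 does not apply.
§3 applies: 16 − 3 = 13.
§4 applies (level before this adjustment is 13 < 18, so +2): 13 + 2 = 15.
§5 does not apply.
§6 applies: 15 + 2 = 17.
§7 applies: 17 + 1 = 18.
§8 applies: 18 + 4 = 22.
Final offense level: 22.
Criminal history: 3 prior points → Category II (2-4).
Level 22 falls in the 21-27 band.
Grid: Level 21-27 × Category II = 46-54 months.

46-54 months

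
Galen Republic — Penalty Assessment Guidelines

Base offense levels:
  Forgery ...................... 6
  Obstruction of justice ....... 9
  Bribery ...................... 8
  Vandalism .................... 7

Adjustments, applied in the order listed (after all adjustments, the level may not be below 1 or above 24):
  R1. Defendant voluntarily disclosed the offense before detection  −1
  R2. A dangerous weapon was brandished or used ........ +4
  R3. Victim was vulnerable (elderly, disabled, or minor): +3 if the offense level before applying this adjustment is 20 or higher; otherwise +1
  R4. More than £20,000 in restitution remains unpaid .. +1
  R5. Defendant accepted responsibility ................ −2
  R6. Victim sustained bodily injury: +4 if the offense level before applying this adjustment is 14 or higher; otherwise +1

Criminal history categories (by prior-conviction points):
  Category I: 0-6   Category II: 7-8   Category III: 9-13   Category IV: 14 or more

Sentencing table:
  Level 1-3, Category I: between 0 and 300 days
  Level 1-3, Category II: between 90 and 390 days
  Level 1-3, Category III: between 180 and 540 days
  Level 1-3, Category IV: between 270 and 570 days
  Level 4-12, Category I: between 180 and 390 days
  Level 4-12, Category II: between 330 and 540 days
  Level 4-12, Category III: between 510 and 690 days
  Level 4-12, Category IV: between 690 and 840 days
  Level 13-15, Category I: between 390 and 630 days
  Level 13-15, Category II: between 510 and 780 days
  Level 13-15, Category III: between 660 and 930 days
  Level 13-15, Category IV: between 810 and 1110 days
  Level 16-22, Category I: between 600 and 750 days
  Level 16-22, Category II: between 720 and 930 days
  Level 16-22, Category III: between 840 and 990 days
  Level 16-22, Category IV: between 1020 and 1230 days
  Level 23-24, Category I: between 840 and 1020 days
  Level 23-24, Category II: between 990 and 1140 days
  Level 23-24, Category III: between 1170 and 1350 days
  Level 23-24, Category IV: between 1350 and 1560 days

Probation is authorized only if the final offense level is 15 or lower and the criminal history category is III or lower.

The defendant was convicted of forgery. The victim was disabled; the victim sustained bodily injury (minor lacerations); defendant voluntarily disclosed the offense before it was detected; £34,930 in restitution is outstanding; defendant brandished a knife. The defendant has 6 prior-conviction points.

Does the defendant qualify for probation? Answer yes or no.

Base offense level for forgery: 6.
R1 applies: 6 − 1 = 5.
R2 applies: 5 + 4 = 9.
R3 applies (level before this adjustment is 9 < 20, so +1): 9 + 1 = 10.
R4 applies: 10 + 1 = 11.
R6 applies (level before this adjustment is 11 < 14, so +1): 11 + 1 = 12.
Final offense level: 12.
Criminal history: 6 prior points → Category I (0-6).
Level 12 falls in the 4-12 band.
Grid: Level 4-12 × Category I = 180-390 days.
Probation check: level 12 ≤ 15 and category I ≤ III → eligible.

Yes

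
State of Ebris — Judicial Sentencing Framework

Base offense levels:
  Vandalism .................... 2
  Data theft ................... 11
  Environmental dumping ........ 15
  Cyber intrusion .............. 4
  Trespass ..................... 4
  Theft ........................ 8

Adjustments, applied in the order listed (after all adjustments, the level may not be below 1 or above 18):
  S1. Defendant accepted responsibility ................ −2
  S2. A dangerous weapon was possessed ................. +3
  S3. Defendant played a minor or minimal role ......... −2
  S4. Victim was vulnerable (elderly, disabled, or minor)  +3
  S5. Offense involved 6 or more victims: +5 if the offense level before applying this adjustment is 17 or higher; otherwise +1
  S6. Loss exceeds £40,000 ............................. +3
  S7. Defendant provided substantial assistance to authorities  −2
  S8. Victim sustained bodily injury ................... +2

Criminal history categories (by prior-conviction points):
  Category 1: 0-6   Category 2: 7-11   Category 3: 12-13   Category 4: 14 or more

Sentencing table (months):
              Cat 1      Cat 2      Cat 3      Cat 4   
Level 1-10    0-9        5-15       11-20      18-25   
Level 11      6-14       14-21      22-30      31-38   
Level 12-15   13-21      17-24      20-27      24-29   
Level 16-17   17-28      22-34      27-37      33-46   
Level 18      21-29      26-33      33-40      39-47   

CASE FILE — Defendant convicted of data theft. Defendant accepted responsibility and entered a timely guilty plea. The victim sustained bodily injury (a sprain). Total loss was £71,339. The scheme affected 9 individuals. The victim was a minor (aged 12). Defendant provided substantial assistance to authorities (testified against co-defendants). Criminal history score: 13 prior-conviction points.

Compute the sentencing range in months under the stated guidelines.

Base offense level for data theft: 11.
S1 applies: 11 − 2 = 9.
S2 does not apply.
S3 does not apply.
S4 applies: 9 + 3 = 12.
S5 applies (level before this adjustment is 12 < 17, so +1): 12 + 1 = 13.
S6 applies: 13 + 3 = 16.
S7 applies: 16 − 2 = 14.
S8 applies: 14 + 2 = 16.
Final offense level: 16.
Criminal history: 13 prior points → Category 3 (12-13).
Level 16 falls in the 16-17 band.
Grid: Level 16-17 × Category 3 = 27-37 months.

27-37 months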